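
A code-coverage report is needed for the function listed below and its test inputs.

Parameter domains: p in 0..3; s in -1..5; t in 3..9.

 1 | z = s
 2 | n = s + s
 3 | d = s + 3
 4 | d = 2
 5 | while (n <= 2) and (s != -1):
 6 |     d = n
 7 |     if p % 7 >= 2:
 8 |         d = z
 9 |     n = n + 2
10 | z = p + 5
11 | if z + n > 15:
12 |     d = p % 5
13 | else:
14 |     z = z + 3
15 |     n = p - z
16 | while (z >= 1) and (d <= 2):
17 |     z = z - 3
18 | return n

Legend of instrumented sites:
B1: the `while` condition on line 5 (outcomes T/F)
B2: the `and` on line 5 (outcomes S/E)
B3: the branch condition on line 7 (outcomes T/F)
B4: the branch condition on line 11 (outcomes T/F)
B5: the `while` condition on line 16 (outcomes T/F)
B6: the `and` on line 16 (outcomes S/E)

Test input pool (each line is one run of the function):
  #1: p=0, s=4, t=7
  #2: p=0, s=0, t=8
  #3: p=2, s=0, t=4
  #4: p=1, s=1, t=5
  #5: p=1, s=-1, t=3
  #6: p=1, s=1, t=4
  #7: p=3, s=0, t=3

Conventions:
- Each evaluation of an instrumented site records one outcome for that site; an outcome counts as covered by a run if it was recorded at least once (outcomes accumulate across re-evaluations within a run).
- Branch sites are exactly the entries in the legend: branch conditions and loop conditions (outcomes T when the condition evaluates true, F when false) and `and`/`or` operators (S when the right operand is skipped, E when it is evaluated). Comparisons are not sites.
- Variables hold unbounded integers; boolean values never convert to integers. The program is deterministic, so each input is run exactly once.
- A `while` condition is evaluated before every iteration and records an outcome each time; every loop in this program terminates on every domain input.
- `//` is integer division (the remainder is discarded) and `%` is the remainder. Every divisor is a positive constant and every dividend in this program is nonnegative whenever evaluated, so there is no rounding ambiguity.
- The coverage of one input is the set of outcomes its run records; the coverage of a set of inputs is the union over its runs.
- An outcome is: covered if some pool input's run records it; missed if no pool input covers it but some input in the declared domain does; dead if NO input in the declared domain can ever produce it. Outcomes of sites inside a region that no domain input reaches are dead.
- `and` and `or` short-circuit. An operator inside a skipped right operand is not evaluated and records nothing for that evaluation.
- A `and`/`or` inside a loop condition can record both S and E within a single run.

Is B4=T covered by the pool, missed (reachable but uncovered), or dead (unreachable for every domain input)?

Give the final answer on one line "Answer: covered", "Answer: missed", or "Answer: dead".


no pool input records B4=T
but domain input (p=1, s=5, t=3) does record it -> reachable, so missed
Answer: missed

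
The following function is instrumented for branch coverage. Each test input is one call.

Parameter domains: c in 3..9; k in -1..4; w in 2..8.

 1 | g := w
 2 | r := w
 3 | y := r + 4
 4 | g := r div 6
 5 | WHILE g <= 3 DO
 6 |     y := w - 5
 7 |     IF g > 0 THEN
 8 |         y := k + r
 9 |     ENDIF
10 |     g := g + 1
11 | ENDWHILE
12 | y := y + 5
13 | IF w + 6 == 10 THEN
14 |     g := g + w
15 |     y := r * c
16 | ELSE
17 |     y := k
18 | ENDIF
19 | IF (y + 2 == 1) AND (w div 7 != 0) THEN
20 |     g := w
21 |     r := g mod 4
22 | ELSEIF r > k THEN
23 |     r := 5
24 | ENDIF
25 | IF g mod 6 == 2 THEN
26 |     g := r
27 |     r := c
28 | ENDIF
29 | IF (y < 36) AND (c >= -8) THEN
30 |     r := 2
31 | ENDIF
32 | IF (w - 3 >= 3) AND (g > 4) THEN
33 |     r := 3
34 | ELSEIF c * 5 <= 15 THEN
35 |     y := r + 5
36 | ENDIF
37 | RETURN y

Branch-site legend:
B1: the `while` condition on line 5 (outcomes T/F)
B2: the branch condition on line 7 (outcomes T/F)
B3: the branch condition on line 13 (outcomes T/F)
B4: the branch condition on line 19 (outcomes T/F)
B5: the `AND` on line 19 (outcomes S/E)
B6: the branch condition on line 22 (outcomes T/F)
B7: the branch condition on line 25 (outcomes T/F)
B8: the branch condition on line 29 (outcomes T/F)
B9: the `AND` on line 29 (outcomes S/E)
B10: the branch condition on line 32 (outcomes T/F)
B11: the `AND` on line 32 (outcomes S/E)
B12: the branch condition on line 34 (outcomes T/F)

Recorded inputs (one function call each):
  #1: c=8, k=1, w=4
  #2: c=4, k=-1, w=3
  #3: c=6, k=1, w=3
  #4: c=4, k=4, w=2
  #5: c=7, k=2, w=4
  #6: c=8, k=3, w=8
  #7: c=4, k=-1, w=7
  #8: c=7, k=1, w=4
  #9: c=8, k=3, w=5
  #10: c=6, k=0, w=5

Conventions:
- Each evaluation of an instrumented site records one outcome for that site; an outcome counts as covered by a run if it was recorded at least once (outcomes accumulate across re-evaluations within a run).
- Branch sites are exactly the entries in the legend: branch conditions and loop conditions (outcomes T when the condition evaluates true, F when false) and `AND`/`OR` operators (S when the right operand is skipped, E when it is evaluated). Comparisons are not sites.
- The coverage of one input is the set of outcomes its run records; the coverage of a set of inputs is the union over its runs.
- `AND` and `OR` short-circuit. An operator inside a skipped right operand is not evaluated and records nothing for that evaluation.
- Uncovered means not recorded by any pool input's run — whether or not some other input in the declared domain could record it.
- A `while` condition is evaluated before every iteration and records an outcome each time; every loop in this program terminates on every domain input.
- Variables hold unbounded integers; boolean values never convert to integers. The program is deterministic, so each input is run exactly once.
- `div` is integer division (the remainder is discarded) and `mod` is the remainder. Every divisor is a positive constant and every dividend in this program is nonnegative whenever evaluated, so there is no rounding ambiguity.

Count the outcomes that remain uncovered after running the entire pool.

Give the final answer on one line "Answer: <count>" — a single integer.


#1 (c=8, k=1, w=4) -> covered: B1=T, B1=F, B2=T, B2=F, B3=T, B4=F, B5=S, B6=T, B7=T, B8=T, B9=E, B10=F, B11=S, B12=F
#2 (c=4, k=-1, w=3) -> covered: B1=T, B1=F, B2=T, B2=F, B3=F, B4=F, B5=E, B6=T, B7=F, B8=T, B9=E, B10=F, B11=S, B12=F
#3 (c=6, k=1, w=3) -> covered: B1=T, B1=F, B2=T, B2=F, B3=F, B4=F, B5=S, B6=T, B7=F, B8=T, B9=E, B10=F, B11=S, B12=F
#4 (c=4, k=4, w=2) -> covered: B1=T, B1=F, B2=T, B2=F, B3=F, B4=F, B5=S, B6=F, B7=F, B8=T, B9=E, B10=F, B11=S, B12=F
#5 (c=7, k=2, w=4) -> covered: B1=T, B1=F, B2=T, B2=F, B3=T, B4=F, B5=S, B6=T, B7=T, B8=T, B9=E, B10=F, B11=S, B12=F
#6 (c=8, k=3, w=8) -> covered: B1=T, B1=F, B2=T, B3=F, B4=F, B5=S, B6=T, B7=F, B8=T, B9=E, B10=F, B11=E, B12=F
#7 (c=4, k=-1, w=7) -> covered: B1=T, B1=F, B2=T, B3=F, B4=T, B5=E, B7=F, B8=T, B9=E, B10=T, B11=E
#8 (c=7, k=1, w=4) -> covered: B1=T, B1=F, B2=T, B2=F, B3=T, B4=F, B5=S, B6=T, B7=T, B8=T, B9=E, B10=F, B11=S, B12=F
#9 (c=8, k=3, w=5) -> covered: B1=T, B1=F, B2=T, B2=F, B3=F, B4=F, B5=S, B6=T, B7=F, B8=T, B9=E, B10=F, B11=S, B12=F
#10 (c=6, k=0, w=5) -> covered: B1=T, B1=F, B2=T, B2=F, B3=F, B4=F, B5=S, B6=T, B7=F, B8=T, B9=E, B10=F, B11=S, B12=F
union over the pool: B1=T, B1=F, B2=T, B2=F, B3=T, B3=F, B4=T, B4=F, B5=S, B5=E, B6=T, B6=F, B7=T, B7=F, B8=T, B9=E, B10=T, B10=F, B11=S, B11=E, B12=F
uncovered (3 of 24): B8=F, B9=S, B12=T
Answer: 3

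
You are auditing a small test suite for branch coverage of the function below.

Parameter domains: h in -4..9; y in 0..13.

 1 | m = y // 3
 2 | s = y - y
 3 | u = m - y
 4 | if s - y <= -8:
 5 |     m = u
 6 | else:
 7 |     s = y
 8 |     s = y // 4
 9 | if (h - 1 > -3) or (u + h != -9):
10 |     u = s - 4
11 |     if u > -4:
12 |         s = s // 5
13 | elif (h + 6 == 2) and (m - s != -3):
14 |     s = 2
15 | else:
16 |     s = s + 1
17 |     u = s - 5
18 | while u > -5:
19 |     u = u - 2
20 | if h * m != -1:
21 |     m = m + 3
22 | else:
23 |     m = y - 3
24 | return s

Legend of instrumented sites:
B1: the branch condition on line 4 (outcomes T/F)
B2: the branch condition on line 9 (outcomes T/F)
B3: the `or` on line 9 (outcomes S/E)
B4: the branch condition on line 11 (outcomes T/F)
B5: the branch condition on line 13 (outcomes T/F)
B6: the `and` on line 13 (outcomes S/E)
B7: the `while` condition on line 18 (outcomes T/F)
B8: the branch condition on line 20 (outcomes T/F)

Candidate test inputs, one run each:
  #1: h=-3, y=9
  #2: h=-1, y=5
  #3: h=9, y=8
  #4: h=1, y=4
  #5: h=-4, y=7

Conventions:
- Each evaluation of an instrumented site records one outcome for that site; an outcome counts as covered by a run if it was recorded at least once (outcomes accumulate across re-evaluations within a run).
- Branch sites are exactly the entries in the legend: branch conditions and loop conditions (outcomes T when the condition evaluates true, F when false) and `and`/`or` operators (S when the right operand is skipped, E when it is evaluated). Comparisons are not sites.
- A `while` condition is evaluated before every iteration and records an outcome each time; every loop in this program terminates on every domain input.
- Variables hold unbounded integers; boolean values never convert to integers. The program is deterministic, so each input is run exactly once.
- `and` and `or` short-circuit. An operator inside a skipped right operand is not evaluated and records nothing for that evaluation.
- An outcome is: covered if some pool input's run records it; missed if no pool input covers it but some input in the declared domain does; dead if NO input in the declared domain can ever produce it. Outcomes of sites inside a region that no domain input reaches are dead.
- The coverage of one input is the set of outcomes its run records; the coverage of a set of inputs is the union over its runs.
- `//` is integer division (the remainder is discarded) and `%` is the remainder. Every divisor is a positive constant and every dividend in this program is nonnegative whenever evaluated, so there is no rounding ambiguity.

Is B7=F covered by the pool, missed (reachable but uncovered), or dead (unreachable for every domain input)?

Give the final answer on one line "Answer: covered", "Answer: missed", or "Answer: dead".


B7=F is recorded by pool input(s) 1, 2, 3, 4, 5 -> covered
Answer: covered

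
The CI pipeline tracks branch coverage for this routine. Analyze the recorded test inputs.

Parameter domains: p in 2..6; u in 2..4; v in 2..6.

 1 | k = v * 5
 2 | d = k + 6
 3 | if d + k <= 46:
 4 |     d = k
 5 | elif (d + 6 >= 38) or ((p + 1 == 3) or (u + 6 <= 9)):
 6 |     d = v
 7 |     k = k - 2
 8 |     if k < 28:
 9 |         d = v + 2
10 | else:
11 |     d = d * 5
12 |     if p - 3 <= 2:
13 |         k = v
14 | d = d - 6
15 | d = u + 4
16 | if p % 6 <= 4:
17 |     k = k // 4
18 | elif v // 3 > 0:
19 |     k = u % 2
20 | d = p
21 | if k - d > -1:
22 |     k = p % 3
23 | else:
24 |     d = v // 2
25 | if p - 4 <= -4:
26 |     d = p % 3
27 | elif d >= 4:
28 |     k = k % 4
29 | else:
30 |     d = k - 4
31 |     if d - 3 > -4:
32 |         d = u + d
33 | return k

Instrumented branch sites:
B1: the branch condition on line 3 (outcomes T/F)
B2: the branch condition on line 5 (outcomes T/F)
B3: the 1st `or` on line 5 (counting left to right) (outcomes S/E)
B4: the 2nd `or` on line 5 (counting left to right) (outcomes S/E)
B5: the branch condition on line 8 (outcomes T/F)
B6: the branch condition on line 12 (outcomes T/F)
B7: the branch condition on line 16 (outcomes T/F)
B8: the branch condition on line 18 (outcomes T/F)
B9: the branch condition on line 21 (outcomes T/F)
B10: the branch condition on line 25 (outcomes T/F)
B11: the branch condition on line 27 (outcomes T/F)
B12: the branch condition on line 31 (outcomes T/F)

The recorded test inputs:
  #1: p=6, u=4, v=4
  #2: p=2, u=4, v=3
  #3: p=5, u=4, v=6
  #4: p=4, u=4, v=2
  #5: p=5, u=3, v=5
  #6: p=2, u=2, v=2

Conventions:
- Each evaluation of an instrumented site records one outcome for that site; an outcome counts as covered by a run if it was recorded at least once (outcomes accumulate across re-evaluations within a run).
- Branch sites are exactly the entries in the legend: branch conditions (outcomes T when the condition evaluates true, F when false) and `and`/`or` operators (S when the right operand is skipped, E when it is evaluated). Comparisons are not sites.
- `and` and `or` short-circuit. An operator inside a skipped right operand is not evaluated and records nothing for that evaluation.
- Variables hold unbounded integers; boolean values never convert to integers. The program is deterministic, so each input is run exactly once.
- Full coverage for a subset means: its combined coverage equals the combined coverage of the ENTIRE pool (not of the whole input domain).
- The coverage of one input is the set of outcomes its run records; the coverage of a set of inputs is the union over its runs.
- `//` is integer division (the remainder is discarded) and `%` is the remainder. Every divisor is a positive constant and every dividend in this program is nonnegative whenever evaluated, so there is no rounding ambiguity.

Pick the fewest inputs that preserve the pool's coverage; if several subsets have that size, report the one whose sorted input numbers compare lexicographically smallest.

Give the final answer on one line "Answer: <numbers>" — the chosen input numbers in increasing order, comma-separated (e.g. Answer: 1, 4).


input #1, p=6, u=4, v=4: events B1->T, B7->T, B9->F, B10->F, B11->F, B12->T; outcomes B1=T, B7=T, B9=F, B10=F, B11=F, B12=T
input #2, p=2, u=4, v=3: events B1->T, B7->T, B9->T, B10->F, B11->F, B12->F; outcomes B1=T, B7=T, B9=T, B10=F, B11=F, B12=F
input #3, p=5, u=4, v=6: events B1->F, B3->S, B2->T, B5->F, B7->F, B8->T, B9->F, B10->F, B11->F, B12->F; outcomes B1=F, B2=T, B3=S, B5=F, B7=F, B8=T, B9=F, B10=F, B11=F, B12=F
input #4, p=4, u=4, v=2: events B1->T, B7->T, B9->F, B10->F, B11->F, B12->F; outcomes B1=T, B7=T, B9=F, B10=F, B11=F, B12=F
input #5, p=5, u=3, v=5: events B1->F, B3->E, B4->E, B2->T, B5->T, B7->F, B8->T, B9->F, B10->F, B11->F, B12->F; outcomes B1=F, B2=T, B3=E, B4=E, B5=T, B7=F, B8=T, B9=F, B10=F, B11=F, B12=F
input #6, p=2, u=2, v=2: events B1->T, B7->T, B9->T, B10->F, B11->F, B12->F; outcomes B1=T, B7=T, B9=T, B10=F, B11=F, B12=F
union over all inputs: B1=T, B1=F, B2=T, B3=S, B3=E, B4=E, B5=T, B5=F, B7=T, B7=F, B8=T, B9=T, B9=F, B10=F, B11=F, B12=T, B12=F (17 outcomes)
every size-1 subset falls short of the 17 outcomes (best: 11/17)
every size-2 subset falls short of the 17 outcomes (best: 14/17)
every size-3 subset falls short of the 17 outcomes (best: 16/17)
size 4: inputs {1, 2, 3, 5} cover all 17 outcomes, and no lexicographically smaller subset of this size does
Answer: 1, 2, 3, 5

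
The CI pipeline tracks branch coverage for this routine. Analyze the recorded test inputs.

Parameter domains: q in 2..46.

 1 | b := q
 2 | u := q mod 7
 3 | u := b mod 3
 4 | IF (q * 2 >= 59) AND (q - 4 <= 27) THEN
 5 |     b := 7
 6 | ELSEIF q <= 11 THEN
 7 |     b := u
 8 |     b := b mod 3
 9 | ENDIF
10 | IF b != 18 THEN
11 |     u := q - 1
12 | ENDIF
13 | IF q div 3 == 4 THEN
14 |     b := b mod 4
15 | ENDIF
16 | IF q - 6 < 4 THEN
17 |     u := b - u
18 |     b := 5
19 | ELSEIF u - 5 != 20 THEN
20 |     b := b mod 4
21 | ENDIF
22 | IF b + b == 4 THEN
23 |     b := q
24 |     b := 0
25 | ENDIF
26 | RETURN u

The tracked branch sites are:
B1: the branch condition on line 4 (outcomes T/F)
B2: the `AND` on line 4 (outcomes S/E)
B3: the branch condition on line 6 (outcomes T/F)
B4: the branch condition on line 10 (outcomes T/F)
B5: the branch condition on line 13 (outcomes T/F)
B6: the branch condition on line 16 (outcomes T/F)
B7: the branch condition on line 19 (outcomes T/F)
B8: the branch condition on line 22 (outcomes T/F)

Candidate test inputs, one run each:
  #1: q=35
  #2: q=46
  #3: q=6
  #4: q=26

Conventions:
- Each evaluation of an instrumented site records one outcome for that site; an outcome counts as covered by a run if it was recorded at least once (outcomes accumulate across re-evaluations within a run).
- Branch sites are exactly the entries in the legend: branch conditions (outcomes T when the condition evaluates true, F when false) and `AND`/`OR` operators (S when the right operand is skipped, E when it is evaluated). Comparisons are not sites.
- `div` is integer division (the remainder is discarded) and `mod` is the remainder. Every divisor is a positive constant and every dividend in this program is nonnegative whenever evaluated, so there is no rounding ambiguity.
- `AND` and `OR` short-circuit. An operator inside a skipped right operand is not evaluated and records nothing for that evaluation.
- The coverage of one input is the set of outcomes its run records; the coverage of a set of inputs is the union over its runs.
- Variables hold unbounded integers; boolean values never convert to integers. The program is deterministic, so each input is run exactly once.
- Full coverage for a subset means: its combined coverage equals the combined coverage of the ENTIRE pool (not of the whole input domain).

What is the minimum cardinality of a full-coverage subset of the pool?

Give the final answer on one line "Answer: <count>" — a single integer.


run #1 (q=35) records B1=F, B2=E, B3=F, B4=T, B5=F, B6=F, B7=T, B8=F
run #2 (q=46) records B1=F, B2=E, B3=F, B4=T, B5=F, B6=F, B7=T, B8=T
run #3 (q=6) records B1=F, B2=S, B3=T, B4=T, B5=F, B6=T, B8=F
run #4 (q=26) records B1=F, B2=S, B3=F, B4=T, B5=F, B6=F, B7=F, B8=F
the full pool covers 13 outcomes: B1=F, B2=S, B2=E, B3=T, B3=F, B4=T, B5=F, B6=T, B6=F, B7=T, B7=F, B8=T, B8=F
no size-1 subset reaches all 13 outcomes (best union: 8/13)
no size-2 subset reaches all 13 outcomes (best union: 12/13)
the canonical winner is {2, 3, 4}: size 3, full 13-outcome coverage, earliest index list among size-3 covers
Answer: 3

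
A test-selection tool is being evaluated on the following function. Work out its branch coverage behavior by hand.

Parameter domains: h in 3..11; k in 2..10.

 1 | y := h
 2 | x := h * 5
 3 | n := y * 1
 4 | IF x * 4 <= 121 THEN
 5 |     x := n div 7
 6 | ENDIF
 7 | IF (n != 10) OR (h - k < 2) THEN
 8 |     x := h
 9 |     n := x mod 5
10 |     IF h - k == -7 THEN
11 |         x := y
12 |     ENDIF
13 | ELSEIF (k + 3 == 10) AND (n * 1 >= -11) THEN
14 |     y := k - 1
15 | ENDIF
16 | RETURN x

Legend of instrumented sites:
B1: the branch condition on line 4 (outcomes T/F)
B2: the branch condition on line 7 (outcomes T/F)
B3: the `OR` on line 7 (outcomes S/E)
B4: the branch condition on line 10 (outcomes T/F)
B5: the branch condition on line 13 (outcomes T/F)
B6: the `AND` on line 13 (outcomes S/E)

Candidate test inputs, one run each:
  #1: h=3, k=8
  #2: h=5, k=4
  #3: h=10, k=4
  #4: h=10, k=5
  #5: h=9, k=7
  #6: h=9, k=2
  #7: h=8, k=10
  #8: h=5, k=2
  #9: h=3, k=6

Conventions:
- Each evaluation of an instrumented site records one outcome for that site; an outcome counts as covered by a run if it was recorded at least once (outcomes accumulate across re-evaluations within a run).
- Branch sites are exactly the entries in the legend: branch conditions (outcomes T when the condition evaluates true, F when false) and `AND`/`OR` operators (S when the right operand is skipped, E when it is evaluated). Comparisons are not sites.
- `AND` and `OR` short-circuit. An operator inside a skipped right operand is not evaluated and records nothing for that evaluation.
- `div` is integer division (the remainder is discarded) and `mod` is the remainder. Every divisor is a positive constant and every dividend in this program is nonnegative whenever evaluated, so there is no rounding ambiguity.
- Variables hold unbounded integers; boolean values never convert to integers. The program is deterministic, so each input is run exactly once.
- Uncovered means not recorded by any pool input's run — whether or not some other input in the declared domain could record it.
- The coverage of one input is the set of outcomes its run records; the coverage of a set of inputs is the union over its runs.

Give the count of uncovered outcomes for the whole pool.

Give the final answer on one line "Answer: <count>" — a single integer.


#1 (h=3, k=8) -> B1->T, B3->S, B2->T, B4->F; covered: B1=T, B2=T, B3=S, B4=F
#2 (h=5, k=4) -> B1->T, B3->S, B2->T, B4->F; covered: B1=T, B2=T, B3=S, B4=F
#3 (h=10, k=4) -> B1->F, B3->E, B2->F, B6->S, B5->F; covered: B1=F, B2=F, B3=E, B5=F, B6=S
#4 (h=10, k=5) -> B1->F, B3->E, B2->F, B6->S, B5->F; covered: B1=F, B2=F, B3=E, B5=F, B6=S
#5 (h=9, k=7) -> B1->F, B3->S, B2->T, B4->F; covered: B1=F, B2=T, B3=S, B4=F
#6 (h=9, k=2) -> B1->F, B3->S, B2->T, B4->F; covered: B1=F, B2=T, B3=S, B4=F
#7 (h=8, k=10) -> B1->F, B3->S, B2->T, B4->F; covered: B1=F, B2=T, B3=S, B4=F
#8 (h=5, k=2) -> B1->T, B3->S, B2->T, B4->F; covered: B1=T, B2=T, B3=S, B4=F
#9 (h=3, k=6) -> B1->T, B3->S, B2->T, B4->F; covered: B1=T, B2=T, B3=S, B4=F
union over the pool: B1=T, B1=F, B2=T, B2=F, B3=S, B3=E, B4=F, B5=F, B6=S
uncovered (3 of 12): B4=T, B5=T, B6=E
Answer: 3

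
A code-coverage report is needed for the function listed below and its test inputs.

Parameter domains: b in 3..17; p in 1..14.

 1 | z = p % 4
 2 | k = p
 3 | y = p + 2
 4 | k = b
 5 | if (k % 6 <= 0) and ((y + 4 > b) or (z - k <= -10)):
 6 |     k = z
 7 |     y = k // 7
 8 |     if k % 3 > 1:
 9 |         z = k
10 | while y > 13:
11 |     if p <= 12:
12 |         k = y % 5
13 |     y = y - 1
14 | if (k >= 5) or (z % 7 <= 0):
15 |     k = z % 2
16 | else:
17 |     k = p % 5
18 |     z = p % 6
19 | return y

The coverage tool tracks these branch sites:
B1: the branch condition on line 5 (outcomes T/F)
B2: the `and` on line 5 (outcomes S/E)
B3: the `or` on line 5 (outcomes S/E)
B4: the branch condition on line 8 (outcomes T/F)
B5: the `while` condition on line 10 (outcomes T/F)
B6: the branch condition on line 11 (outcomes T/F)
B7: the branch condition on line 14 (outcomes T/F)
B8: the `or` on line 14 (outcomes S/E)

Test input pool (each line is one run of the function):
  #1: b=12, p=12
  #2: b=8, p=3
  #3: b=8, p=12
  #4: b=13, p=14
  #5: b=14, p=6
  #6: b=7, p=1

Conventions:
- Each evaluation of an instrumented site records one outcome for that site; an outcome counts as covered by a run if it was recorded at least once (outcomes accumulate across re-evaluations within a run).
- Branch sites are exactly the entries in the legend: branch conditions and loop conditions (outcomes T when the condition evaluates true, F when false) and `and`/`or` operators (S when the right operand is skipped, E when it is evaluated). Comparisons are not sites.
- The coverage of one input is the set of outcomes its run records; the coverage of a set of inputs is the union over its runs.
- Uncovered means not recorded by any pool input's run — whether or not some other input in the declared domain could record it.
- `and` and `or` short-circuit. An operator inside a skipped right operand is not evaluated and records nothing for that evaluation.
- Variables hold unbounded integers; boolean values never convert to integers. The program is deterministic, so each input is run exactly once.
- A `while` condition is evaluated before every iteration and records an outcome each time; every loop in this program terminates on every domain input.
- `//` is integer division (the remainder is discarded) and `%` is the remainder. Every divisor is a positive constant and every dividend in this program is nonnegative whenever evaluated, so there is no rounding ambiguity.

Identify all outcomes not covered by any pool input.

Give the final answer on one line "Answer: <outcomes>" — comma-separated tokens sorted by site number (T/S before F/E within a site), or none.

#1 (b=12, p=12) -> covered: B1=T, B2=E, B3=S, B4=F, B5=F, B7=T, B8=E
#2 (b=8, p=3) -> covered: B1=F, B2=S, B5=F, B7=T, B8=S
#3 (b=8, p=12) -> covered: B1=F, B2=S, B5=T, B5=F, B6=T, B7=T, B8=E
#4 (b=13, p=14) -> covered: B1=F, B2=S, B5=T, B5=F, B6=F, B7=T, B8=S
#5 (b=14, p=6) -> covered: B1=F, B2=S, B5=F, B7=T, B8=S
#6 (b=7, p=1) -> covered: B1=F, B2=S, B5=F, B7=T, B8=S
union over the pool: B1=T, B1=F, B2=S, B2=E, B3=S, B4=F, B5=T, B5=F, B6=T, B6=F, B7=T, B8=S, B8=E
uncovered (3 of 16): B3=E, B4=T, B7=F

Answer: B3=E, B4=T, B7=F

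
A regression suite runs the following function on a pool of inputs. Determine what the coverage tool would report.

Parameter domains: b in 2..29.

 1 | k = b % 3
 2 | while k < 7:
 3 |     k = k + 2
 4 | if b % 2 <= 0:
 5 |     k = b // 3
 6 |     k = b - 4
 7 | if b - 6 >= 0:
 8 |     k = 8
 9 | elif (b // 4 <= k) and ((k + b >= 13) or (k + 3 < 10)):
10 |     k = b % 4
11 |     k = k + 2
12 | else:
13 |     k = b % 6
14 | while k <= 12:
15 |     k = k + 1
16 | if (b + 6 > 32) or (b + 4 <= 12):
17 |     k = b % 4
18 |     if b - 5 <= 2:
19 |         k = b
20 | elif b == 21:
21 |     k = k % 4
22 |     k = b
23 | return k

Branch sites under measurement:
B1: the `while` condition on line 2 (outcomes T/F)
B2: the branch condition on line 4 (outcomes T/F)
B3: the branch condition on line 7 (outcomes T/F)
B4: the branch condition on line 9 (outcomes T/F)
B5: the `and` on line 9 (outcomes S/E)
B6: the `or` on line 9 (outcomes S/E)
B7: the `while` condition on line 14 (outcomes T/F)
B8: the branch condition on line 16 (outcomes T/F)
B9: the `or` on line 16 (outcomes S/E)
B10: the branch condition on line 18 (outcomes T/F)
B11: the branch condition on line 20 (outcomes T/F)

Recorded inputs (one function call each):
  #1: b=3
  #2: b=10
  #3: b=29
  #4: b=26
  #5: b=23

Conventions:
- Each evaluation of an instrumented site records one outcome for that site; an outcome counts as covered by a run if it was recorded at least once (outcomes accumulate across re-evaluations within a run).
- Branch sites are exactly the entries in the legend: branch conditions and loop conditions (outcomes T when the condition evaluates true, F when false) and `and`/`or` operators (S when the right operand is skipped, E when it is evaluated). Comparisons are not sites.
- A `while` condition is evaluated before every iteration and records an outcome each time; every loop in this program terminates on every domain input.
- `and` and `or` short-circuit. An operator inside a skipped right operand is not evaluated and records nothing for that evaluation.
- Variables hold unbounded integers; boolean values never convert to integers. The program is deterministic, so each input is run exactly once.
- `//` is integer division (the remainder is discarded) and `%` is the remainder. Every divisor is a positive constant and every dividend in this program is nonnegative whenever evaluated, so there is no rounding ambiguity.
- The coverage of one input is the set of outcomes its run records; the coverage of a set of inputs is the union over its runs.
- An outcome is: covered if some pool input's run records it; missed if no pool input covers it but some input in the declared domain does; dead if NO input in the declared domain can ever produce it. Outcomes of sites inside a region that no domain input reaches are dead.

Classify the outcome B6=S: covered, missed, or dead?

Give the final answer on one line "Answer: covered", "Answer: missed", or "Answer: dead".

no pool input records B6=S
but domain input (b=5) does record it -> reachable, so missed

Answer: missed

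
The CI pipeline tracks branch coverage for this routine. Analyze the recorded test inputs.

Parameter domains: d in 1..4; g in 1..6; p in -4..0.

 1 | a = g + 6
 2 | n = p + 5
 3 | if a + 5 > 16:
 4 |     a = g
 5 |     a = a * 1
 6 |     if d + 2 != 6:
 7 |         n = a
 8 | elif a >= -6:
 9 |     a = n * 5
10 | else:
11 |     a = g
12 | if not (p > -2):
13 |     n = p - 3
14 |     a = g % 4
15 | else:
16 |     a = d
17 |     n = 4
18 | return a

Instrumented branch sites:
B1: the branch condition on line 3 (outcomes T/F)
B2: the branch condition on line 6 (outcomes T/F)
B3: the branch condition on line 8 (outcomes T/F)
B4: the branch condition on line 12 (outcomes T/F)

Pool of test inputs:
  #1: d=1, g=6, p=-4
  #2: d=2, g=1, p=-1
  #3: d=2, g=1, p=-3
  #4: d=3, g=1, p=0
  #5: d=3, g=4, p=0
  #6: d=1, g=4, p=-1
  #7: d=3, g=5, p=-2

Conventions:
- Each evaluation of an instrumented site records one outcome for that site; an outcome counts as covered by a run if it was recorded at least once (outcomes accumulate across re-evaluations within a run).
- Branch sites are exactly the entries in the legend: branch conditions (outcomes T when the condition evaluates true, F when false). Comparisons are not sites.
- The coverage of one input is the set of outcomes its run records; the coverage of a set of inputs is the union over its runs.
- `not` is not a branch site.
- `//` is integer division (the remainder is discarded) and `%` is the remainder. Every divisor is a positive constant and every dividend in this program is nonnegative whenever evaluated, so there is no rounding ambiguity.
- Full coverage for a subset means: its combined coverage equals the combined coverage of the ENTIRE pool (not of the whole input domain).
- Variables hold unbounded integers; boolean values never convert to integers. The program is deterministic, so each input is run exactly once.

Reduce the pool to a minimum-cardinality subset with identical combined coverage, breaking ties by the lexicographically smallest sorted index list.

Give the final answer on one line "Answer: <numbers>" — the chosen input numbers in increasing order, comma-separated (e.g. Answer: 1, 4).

input #1 (d=1, g=6, p=-4): covers B1=T, B2=T, B4=T
input #2 (d=2, g=1, p=-1): covers B1=F, B3=T, B4=F
input #3 (d=2, g=1, p=-3): covers B1=F, B3=T, B4=T
input #4 (d=3, g=1, p=0): covers B1=F, B3=T, B4=F
input #5 (d=3, g=4, p=0): covers B1=F, B3=T, B4=F
input #6 (d=1, g=4, p=-1): covers B1=F, B3=T, B4=F
input #7 (d=3, g=5, p=-2): covers B1=F, B3=T, B4=T
union over all inputs: B1=T, B1=F, B2=T, B3=T, B4=T, B4=F (6 outcomes)
checked all size-1 subsets: none covers 6 outcomes (max 3/6)
at size 2, {1, 2} reaches all 6 outcomes; every lexicographically earlier size-2 subset fails

Answer: 1, 2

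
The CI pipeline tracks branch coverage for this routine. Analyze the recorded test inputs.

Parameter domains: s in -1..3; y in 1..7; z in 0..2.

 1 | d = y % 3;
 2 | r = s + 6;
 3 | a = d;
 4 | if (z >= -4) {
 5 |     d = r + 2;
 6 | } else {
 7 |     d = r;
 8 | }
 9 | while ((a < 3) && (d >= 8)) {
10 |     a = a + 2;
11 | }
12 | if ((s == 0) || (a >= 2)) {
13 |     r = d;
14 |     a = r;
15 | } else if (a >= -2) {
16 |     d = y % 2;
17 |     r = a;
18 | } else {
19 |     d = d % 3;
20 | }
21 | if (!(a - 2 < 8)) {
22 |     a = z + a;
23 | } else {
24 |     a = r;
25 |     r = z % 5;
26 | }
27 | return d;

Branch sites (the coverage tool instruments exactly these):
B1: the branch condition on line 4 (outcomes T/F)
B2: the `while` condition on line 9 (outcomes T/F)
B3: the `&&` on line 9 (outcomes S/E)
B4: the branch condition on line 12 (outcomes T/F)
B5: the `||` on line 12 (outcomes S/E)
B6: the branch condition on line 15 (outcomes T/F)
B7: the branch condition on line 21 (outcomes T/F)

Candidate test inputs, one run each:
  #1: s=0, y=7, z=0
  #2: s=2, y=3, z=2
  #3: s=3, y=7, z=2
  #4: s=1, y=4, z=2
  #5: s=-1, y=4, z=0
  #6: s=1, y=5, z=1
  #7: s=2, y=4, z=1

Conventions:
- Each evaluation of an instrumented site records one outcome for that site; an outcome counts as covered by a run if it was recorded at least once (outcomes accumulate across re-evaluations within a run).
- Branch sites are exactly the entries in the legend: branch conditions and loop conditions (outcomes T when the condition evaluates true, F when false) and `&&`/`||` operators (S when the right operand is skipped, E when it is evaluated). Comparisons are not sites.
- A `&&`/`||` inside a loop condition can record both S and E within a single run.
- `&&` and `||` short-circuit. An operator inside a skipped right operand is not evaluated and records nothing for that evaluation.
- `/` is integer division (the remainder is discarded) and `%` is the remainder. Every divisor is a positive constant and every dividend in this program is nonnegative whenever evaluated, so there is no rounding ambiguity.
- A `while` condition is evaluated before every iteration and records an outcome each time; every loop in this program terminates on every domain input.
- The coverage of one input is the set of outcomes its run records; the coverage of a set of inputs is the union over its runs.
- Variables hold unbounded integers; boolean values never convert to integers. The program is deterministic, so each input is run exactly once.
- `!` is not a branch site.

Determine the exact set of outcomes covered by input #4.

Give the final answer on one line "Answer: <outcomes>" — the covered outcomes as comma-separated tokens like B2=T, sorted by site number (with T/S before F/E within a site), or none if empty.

Tracing the run of input #4 (s=1, y=4, z=2):
  B1->T, B3->E, B2->T, B3->S, B2->F, B5->E, B4->T, B7->F
as a set, this run covers: B1=T, B2=T, B2=F, B3=S, B3=E, B4=T, B5=E, B7=F

Answer: B1=T, B2=T, B2=F, B3=S, B3=E, B4=T, B5=E, B7=F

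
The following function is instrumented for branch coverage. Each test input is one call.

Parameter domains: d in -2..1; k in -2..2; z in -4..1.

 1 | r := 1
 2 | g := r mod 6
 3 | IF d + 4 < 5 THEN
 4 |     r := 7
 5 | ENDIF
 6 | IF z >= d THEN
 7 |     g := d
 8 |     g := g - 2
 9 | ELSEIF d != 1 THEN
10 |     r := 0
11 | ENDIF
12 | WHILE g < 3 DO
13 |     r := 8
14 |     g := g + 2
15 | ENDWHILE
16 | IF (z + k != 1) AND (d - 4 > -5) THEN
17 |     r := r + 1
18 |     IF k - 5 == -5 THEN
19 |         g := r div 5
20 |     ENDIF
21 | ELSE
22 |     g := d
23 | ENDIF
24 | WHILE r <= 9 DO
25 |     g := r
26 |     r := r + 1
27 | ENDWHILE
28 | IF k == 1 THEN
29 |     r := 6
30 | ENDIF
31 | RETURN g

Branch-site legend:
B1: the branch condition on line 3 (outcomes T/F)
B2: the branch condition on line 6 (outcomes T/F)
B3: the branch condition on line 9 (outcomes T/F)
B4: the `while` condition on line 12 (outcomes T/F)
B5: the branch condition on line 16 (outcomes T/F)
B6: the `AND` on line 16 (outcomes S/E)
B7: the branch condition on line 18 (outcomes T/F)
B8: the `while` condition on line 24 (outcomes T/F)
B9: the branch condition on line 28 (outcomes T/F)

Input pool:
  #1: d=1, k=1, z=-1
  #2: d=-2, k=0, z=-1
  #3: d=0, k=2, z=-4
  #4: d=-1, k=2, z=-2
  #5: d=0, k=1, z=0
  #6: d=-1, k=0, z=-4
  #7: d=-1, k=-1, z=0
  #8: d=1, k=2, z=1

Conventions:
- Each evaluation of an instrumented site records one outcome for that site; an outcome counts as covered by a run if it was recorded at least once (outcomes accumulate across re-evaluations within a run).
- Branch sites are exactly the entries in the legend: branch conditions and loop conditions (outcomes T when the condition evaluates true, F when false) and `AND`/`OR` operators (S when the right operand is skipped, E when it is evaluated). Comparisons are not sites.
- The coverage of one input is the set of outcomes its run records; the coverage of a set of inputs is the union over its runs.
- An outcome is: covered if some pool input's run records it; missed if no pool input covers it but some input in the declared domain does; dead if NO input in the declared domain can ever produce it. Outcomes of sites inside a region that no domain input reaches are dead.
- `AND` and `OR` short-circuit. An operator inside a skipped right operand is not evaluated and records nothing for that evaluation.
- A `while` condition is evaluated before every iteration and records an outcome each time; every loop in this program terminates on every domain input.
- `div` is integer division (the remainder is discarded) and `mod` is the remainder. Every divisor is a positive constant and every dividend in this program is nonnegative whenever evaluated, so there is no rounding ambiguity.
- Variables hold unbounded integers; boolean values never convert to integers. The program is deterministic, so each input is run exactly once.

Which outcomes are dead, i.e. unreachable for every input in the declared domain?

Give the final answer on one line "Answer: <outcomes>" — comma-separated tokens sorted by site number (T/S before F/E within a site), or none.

checking every outcome against all 120 domain inputs:
  reachable outcomes have witnesses, e.g. B1=T (e.g. d=-2, k=-2, z=-4), B1=F (e.g. d=1, k=-2, z=-4), B2=T (e.g. d=-2, k=-2, z=-2), B2=F (e.g. d=-2, k=-2, z=-4)

Answer: none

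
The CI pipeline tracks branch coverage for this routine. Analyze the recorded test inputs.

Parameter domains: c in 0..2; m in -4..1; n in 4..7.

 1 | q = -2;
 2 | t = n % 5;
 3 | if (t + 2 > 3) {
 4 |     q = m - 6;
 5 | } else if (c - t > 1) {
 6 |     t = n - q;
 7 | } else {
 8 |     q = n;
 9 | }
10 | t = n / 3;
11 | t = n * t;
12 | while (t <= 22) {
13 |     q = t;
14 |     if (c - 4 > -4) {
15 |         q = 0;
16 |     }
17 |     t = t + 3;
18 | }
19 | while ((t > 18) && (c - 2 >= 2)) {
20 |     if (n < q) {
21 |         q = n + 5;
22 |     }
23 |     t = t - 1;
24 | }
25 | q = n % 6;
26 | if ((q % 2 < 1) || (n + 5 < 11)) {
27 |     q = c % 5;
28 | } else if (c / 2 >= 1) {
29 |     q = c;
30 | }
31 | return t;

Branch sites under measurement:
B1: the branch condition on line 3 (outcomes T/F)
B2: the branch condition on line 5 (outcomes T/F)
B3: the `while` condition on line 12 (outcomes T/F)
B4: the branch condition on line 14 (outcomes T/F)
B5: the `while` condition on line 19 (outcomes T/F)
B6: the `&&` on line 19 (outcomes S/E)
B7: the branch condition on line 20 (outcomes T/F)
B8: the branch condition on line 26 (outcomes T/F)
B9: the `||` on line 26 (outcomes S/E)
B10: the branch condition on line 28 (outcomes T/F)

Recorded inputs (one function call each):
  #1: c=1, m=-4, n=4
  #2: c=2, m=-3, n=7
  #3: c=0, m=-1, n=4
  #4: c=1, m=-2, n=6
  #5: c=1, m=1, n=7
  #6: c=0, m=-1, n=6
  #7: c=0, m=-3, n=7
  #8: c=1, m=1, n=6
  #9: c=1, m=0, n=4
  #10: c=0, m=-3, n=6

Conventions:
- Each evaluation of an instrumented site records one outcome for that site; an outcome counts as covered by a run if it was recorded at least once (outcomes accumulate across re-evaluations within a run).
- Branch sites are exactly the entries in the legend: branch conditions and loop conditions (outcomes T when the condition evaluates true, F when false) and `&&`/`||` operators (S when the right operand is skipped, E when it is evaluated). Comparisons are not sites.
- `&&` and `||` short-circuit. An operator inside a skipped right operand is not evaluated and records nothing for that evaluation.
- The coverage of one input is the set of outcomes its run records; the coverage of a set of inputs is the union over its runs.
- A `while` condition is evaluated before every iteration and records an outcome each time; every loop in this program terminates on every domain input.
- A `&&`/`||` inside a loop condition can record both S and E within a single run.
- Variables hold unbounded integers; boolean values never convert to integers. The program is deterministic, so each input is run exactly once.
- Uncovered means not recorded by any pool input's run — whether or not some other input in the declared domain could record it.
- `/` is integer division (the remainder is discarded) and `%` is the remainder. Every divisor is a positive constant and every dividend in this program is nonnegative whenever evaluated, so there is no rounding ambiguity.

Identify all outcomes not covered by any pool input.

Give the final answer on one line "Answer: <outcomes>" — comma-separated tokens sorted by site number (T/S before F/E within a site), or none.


run #1 (c=1, m=-4, n=4) records B1=T, B3=T, B3=F, B4=T, B5=F, B6=E, B8=T, B9=S
run #2 (c=2, m=-3, n=7) records B1=T, B3=T, B3=F, B4=T, B5=F, B6=E, B8=F, B9=E, B10=T
run #3 (c=0, m=-1, n=4) records B1=T, B3=T, B3=F, B4=F, B5=F, B6=E, B8=T, B9=S
run #4 (c=1, m=-2, n=6) records B1=F, B2=F, B3=T, B3=F, B4=T, B5=F, B6=E, B8=T, B9=S
run #5 (c=1, m=1, n=7) records B1=T, B3=T, B3=F, B4=T, B5=F, B6=E, B8=F, B9=E, B10=F
run #6 (c=0, m=-1, n=6) records B1=F, B2=F, B3=T, B3=F, B4=F, B5=F, B6=E, B8=T, B9=S
run #7 (c=0, m=-3, n=7) records B1=T, B3=T, B3=F, B4=F, B5=F, B6=E, B8=F, B9=E, B10=F
run #8 (c=1, m=1, n=6) records B1=F, B2=F, B3=T, B3=F, B4=T, B5=F, B6=E, B8=T, B9=S
run #9 (c=1, m=0, n=4) records B1=T, B3=T, B3=F, B4=T, B5=F, B6=E, B8=T, B9=S
run #10 (c=0, m=-3, n=6) records B1=F, B2=F, B3=T, B3=F, B4=F, B5=F, B6=E, B8=T, B9=S
union over the pool: B1=T, B1=F, B2=F, B3=T, B3=F, B4=T, B4=F, B5=F, B6=E, B8=T, B8=F, B9=S, B9=E, B10=T, B10=F
uncovered (5 of 20): B2=T, B5=T, B6=S, B7=T, B7=F
Answer: B2=T, B5=T, B6=S, B7=T, B7=F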